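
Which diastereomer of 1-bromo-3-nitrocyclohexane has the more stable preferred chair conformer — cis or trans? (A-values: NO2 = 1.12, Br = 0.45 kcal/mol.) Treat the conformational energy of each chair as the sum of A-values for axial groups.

cis

At 1,3 positions (parity same): cis → (e,e or a,a); trans → (a,e or e,a).
Best chair for cis: E = 0.00 kcal/mol; best chair for trans: E = 0.45 kcal/mol.
The cis isomer is lower by 0.45 kcal/mol.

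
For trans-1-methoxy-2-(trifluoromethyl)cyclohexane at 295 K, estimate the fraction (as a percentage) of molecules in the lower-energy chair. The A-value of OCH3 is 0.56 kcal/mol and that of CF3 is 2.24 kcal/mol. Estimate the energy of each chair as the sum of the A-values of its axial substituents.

99.2%

C1 and C2 have opposite parity, so for the trans isomer the two substituents are e,e in one chair and a,a in the other.
Chair I (methoxy axial, trifluoromethyl axial): E = 2.80 kcal/mol; chair II (methoxy equatorial, trifluoromethyl equatorial): E = 0.00 kcal/mol.
ΔG = 2.80 kcal/mol between the two chairs.
K = exp(ΔG/RT) with R = 1.987×10⁻³ kcal mol⁻¹ K⁻¹ and T = 295 K gives K ≈ 119.
Fraction in the lower-energy chair = K/(K+1) = 99.2%.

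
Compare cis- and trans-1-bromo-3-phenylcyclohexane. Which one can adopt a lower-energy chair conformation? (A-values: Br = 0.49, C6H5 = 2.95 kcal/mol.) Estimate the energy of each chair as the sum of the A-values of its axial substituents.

At 1,3 positions (parity same): cis → (e,e or a,a); trans → (a,e or e,a).
Best chair for cis: E = 0.00 kcal/mol; best chair for trans: E = 0.49 kcal/mol.
The cis isomer is lower by 0.49 kcal/mol.

cis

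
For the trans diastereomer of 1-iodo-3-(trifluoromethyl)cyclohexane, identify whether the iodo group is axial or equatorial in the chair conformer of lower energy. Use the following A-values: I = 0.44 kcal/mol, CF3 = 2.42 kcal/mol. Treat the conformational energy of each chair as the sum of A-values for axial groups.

C1 and C3 have the same parity, so for the trans isomer the two substituents are one axial and one equatorial in each chair.
Chair I (iodo axial, trifluoromethyl equatorial): E = 0.44 kcal/mol.
Chair II (iodo equatorial, trifluoromethyl axial): E = 2.42 kcal/mol.
Chair I is the more stable (lower-energy) conformer, and in that chair the iodo group is axial.

axial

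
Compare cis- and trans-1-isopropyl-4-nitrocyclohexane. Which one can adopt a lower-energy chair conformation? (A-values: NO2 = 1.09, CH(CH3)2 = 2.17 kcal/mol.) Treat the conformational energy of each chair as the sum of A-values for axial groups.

trans

At 1,4 positions (parity opposite): cis → (a,e or e,a); trans → (e,e or a,a).
Best chair for cis: E = 1.09 kcal/mol; best chair for trans: E = 0.00 kcal/mol.
The trans isomer is lower by 1.09 kcal/mol.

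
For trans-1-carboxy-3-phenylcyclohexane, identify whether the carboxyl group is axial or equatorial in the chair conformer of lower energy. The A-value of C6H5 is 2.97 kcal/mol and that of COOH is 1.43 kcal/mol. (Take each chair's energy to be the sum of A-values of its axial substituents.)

C1 and C3 have the same parity, so for the trans isomer the two substituents are one axial and one equatorial in each chair.
Chair I (phenyl axial, carboxyl equatorial): E = 2.97 kcal/mol.
Chair II (phenyl equatorial, carboxyl axial): E = 1.43 kcal/mol.
Chair II is the more stable (lower-energy) conformer, and in that chair the carboxyl group is axial.

axial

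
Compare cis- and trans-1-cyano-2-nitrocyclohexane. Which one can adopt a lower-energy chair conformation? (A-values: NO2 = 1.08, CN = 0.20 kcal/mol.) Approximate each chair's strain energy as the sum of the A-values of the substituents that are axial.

trans

At 1,2 positions (parity opposite): cis → (a,e or e,a); trans → (e,e or a,a).
Best chair for cis: E = 0.20 kcal/mol; best chair for trans: E = 0.00 kcal/mol.
The trans isomer is lower by 0.20 kcal/mol.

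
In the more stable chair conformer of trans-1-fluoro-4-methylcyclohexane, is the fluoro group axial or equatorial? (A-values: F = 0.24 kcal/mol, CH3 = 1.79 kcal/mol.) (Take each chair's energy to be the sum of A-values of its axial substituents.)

C1 and C4 have opposite parity, so for the trans isomer the two substituents are e,e in one chair and a,a in the other.
Chair I (fluoro axial, methyl axial): E = 2.03 kcal/mol.
Chair II (fluoro equatorial, methyl equatorial): E = 0.00 kcal/mol.
Chair II is the more stable (lower-energy) conformer, and in that chair the fluoro group is equatorial.

equatorial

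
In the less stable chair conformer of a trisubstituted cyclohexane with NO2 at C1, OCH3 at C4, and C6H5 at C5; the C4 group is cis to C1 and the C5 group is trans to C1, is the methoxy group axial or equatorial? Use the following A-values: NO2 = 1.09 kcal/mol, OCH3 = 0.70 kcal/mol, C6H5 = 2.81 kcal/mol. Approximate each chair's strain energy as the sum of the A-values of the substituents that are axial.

Chair I (nitro axial, methoxy equatorial, phenyl equatorial): E = 1.09 kcal/mol.
Chair II (nitro equatorial, methoxy axial, phenyl axial): E = 3.51 kcal/mol.
Chair II is the less stable (higher-energy) conformer, and in that chair the methoxy group is axial.

axial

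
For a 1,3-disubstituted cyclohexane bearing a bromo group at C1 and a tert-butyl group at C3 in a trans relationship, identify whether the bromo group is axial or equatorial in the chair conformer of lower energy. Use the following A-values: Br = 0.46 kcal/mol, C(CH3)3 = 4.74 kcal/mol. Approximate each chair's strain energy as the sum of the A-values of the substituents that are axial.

C1 and C3 have the same parity, so for the trans isomer the two substituents are one axial and one equatorial in each chair.
Chair I (bromo axial, tert-butyl equatorial): E = 0.46 kcal/mol.
Chair II (bromo equatorial, tert-butyl axial): E = 4.74 kcal/mol.
Chair I is the more stable (lower-energy) conformer, and in that chair the bromo group is axial.

axial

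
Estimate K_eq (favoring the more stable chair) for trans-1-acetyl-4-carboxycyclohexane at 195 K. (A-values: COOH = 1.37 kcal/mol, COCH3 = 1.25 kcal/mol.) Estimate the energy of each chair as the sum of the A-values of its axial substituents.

C1 and C4 have opposite parity, so for the trans isomer the two substituents are e,e in one chair and a,a in the other.
Chair I (carboxyl axial, acetyl axial): E = 2.62 kcal/mol; chair II (carboxyl equatorial, acetyl equatorial): E = 0.00 kcal/mol.
ΔG = 2.62 kcal/mol between the two chairs.
K = exp(ΔG/RT) with R = 1.987×10⁻³ kcal mol⁻¹ K⁻¹ and T = 195 K gives K ≈ 864.

K ≈ 864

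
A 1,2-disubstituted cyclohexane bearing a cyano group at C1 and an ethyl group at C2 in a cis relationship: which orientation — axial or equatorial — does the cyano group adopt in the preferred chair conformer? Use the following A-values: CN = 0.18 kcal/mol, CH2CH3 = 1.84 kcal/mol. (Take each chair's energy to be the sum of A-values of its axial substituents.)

axial

C1 and C2 have opposite parity, so for the cis isomer the two substituents are one axial and one equatorial in each chair.
Chair I (cyano axial, ethyl equatorial): E = 0.18 kcal/mol.
Chair II (cyano equatorial, ethyl axial): E = 1.84 kcal/mol.
Chair I is the more stable (lower-energy) conformer, and in that chair the cyano group is axial.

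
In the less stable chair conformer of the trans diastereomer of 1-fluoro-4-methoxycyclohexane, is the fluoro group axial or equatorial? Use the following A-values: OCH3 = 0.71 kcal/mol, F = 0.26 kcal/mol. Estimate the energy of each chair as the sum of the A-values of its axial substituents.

axial

C1 and C4 have opposite parity, so for the trans isomer the two substituents are e,e in one chair and a,a in the other.
Chair I (methoxy axial, fluoro axial): E = 0.97 kcal/mol.
Chair II (methoxy equatorial, fluoro equatorial): E = 0.00 kcal/mol.
Chair I is the less stable (higher-energy) conformer, and in that chair the fluoro group is axial.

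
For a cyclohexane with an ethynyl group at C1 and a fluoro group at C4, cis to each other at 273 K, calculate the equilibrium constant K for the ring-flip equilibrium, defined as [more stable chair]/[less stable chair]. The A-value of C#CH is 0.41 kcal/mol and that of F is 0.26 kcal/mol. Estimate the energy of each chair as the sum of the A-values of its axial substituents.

C1 and C4 have opposite parity, so for the cis isomer the two substituents are one axial and one equatorial in each chair.
Chair I (ethynyl axial, fluoro equatorial): E = 0.41 kcal/mol; chair II (ethynyl equatorial, fluoro axial): E = 0.26 kcal/mol.
ΔG = 0.15 kcal/mol between the two chairs.
K = exp(ΔG/RT) with R = 1.987×10⁻³ kcal mol⁻¹ K⁻¹ and T = 273 K gives K ≈ 1.32.

K ≈ 1.32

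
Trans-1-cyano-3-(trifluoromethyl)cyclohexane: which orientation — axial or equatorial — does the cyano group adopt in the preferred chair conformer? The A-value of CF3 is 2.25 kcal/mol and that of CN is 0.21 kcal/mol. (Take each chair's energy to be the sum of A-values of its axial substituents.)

C1 and C3 have the same parity, so for the trans isomer the two substituents are one axial and one equatorial in each chair.
Chair I (trifluoromethyl axial, cyano equatorial): E = 2.25 kcal/mol.
Chair II (trifluoromethyl equatorial, cyano axial): E = 0.21 kcal/mol.
Chair II is the more stable (lower-energy) conformer, and in that chair the cyano group is axial.

axial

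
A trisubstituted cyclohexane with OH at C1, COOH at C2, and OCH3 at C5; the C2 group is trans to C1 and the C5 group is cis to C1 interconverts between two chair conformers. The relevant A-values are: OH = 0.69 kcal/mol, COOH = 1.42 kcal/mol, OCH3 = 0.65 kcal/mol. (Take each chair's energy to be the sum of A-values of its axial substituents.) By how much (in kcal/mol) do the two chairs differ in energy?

2.76 kcal/mol

Chair I (hydroxyl axial, carboxyl axial, methoxy axial): E = 2.76 kcal/mol.
Chair II (hydroxyl equatorial, carboxyl equatorial, methoxy equatorial): E = 0.00 kcal/mol.
ΔE = 2.76 − 0.00 = 2.76 kcal/mol; chair II is more stable.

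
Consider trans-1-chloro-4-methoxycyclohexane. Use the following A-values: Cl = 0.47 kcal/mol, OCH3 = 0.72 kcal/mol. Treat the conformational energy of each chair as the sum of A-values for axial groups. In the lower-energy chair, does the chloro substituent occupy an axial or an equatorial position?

C1 and C4 have opposite parity, so for the trans isomer the two substituents are e,e in one chair and a,a in the other.
Chair I (chloro axial, methoxy axial): E = 1.19 kcal/mol.
Chair II (chloro equatorial, methoxy equatorial): E = 0.00 kcal/mol.
Chair II is the more stable (lower-energy) conformer, and in that chair the chloro group is equatorial.

equatorial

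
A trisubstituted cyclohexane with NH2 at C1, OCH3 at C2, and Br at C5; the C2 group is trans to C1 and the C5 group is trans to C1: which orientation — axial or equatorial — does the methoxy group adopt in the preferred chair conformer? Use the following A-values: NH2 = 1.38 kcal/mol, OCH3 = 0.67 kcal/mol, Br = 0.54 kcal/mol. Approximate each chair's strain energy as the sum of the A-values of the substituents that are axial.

Chair I (amino axial, methoxy axial, bromo equatorial): E = 2.05 kcal/mol.
Chair II (amino equatorial, methoxy equatorial, bromo axial): E = 0.54 kcal/mol.
Chair II is the more stable (lower-energy) conformer, and in that chair the methoxy group is equatorial.

equatorial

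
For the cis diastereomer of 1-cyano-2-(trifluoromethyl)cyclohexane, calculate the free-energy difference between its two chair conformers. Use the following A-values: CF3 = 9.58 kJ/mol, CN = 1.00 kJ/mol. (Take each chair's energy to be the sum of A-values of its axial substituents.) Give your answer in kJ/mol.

C1 and C2 have opposite parity, so for the cis isomer the two substituents are one axial and one equatorial in each chair.
Chair I (trifluoromethyl axial, cyano equatorial): E = 9.58 kJ/mol.
Chair II (trifluoromethyl equatorial, cyano axial): E = 1.00 kJ/mol.
ΔE = 9.58 − 1.00 = 8.58 kJ/mol; chair II is more stable.

8.58 kJ/mol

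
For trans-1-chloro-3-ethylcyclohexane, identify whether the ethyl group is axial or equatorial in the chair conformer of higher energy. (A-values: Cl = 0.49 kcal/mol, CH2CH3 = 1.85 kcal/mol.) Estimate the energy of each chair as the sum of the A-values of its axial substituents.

C1 and C3 have the same parity, so for the trans isomer the two substituents are one axial and one equatorial in each chair.
Chair I (chloro axial, ethyl equatorial): E = 0.49 kcal/mol.
Chair II (chloro equatorial, ethyl axial): E = 1.85 kcal/mol.
Chair II is the less stable (higher-energy) conformer, and in that chair the ethyl group is axial.

axial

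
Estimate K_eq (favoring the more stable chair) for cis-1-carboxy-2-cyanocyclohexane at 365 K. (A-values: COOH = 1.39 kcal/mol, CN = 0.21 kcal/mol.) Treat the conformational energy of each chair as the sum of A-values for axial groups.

C1 and C2 have opposite parity, so for the cis isomer the two substituents are one axial and one equatorial in each chair.
Chair I (carboxyl axial, cyano equatorial): E = 1.39 kcal/mol; chair II (carboxyl equatorial, cyano axial): E = 0.21 kcal/mol.
ΔG = 1.18 kcal/mol between the two chairs.
K = exp(ΔG/RT) with R = 1.987×10⁻³ kcal mol⁻¹ K⁻¹ and T = 365 K gives K ≈ 5.09.

K ≈ 5.09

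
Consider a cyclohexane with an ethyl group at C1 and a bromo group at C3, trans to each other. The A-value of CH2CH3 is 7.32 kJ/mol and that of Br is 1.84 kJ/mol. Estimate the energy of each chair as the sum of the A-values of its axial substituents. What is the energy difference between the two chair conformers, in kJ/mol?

5.48 kJ/mol

C1 and C3 have the same parity, so for the trans isomer the two substituents are one axial and one equatorial in each chair.
Chair I (ethyl axial, bromo equatorial): E = 7.32 kJ/mol.
Chair II (ethyl equatorial, bromo axial): E = 1.84 kJ/mol.
ΔE = 7.32 − 1.84 = 5.48 kJ/mol; chair II is more stable.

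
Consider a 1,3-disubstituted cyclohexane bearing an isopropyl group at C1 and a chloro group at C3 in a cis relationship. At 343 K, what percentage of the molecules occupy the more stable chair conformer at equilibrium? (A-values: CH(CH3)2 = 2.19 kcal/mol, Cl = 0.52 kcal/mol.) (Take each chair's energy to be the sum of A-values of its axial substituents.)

98.2%

C1 and C3 have the same parity, so for the cis isomer the two substituents are e,e in one chair and a,a in the other.
Chair I (isopropyl axial, chloro axial): E = 2.71 kcal/mol; chair II (isopropyl equatorial, chloro equatorial): E = 0.00 kcal/mol.
ΔG = 2.71 kcal/mol between the two chairs.
K = exp(ΔG/RT) with R = 1.987×10⁻³ kcal mol⁻¹ K⁻¹ and T = 343 K gives K ≈ 53.3.
Fraction in the lower-energy chair = K/(K+1) = 98.2%.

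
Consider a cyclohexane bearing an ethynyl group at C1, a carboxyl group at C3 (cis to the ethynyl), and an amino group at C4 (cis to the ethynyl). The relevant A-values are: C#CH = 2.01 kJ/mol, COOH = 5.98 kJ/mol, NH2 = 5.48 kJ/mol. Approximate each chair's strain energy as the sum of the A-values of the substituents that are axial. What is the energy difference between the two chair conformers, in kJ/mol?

2.51 kJ/mol

Chair I (ethynyl axial, carboxyl axial, amino equatorial): E = 7.99 kJ/mol.
Chair II (ethynyl equatorial, carboxyl equatorial, amino axial): E = 5.48 kJ/mol.
ΔE = 7.99 − 5.48 = 2.51 kJ/mol; chair II is more stable.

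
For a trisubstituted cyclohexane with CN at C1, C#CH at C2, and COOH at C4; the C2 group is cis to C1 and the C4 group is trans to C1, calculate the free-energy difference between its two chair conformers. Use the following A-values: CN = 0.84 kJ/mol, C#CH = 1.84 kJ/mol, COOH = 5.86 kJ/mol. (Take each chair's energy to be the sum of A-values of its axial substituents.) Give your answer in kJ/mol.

Chair I (cyano axial, ethynyl equatorial, carboxyl axial): E = 6.70 kJ/mol.
Chair II (cyano equatorial, ethynyl axial, carboxyl equatorial): E = 1.84 kJ/mol.
ΔE = 6.70 − 1.84 = 4.86 kJ/mol; chair II is more stable.

4.86 kJ/mol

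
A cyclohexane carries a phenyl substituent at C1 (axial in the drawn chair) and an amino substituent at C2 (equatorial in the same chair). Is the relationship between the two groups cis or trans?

cis

C1 and C2 have opposite parity, so their axial bonds point in opposite directions.
With opposite-parity carbons, two substituents on the same face are one axial and one equatorial; opposite faces give both axial or both equatorial.
Here the groups are axial/equatorial → same face → cis.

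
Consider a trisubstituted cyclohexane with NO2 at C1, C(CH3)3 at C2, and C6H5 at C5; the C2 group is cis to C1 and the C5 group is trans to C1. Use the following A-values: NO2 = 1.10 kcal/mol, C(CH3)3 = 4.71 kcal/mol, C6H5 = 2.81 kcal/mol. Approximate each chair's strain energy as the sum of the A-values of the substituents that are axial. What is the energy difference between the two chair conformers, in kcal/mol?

6.42 kcal/mol

Chair I (nitro axial, tert-butyl equatorial, phenyl equatorial): E = 1.10 kcal/mol.
Chair II (nitro equatorial, tert-butyl axial, phenyl axial): E = 7.52 kcal/mol.
ΔE = 7.52 − 1.10 = 6.42 kcal/mol; chair I is more stable.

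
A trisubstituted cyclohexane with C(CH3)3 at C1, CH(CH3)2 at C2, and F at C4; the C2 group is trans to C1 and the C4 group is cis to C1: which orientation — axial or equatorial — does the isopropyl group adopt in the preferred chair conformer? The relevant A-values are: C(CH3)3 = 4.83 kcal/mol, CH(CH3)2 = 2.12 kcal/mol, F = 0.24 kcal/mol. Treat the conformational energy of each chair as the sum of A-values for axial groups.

Chair I (tert-butyl axial, isopropyl axial, fluoro equatorial): E = 6.95 kcal/mol.
Chair II (tert-butyl equatorial, isopropyl equatorial, fluoro axial): E = 0.24 kcal/mol.
Chair II is the more stable (lower-energy) conformer, and in that chair the isopropyl group is equatorial.

equatorial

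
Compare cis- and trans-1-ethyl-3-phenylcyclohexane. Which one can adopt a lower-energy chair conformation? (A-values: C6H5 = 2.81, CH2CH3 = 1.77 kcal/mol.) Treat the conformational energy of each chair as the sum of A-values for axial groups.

cis

At 1,3 positions (parity same): cis → (e,e or a,a); trans → (a,e or e,a).
Best chair for cis: E = 0.00 kcal/mol; best chair for trans: E = 1.77 kcal/mol.
The cis isomer is lower by 1.77 kcal/mol.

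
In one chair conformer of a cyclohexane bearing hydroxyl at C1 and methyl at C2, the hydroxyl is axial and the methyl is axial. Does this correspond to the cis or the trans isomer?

trans

C1 and C2 have opposite parity, so their axial bonds point in opposite directions.
With opposite-parity carbons, two substituents on the same face are one axial and one equatorial; opposite faces give both axial or both equatorial.
Here the groups are axial/axial → opposite face → trans.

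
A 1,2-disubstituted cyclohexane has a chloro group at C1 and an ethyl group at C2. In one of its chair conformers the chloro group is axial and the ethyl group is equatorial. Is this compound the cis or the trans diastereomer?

cis

C1 and C2 have opposite parity, so their axial bonds point in opposite directions.
With opposite-parity carbons, two substituents on the same face are one axial and one equatorial; opposite faces give both axial or both equatorial.
Here the groups are axial/equatorial → same face → cis.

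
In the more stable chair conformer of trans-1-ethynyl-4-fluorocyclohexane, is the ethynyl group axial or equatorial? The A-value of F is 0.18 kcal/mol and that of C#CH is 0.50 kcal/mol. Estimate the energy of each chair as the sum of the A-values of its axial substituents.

C1 and C4 have opposite parity, so for the trans isomer the two substituents are e,e in one chair and a,a in the other.
Chair I (fluoro axial, ethynyl axial): E = 0.68 kcal/mol.
Chair II (fluoro equatorial, ethynyl equatorial): E = 0.00 kcal/mol.
Chair II is the more stable (lower-energy) conformer, and in that chair the ethynyl group is equatorial.

equatorial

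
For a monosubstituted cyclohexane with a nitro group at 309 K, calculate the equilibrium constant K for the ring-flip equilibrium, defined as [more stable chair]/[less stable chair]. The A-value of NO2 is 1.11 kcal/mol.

One chair has the nitro group axial (E = 1.11 kcal/mol) and the other has it equatorial (E = 0).
ΔG = 1.11 kcal/mol between the two chairs.
K = exp(ΔG/RT) with R = 1.987×10⁻³ kcal mol⁻¹ K⁻¹ and T = 309 K gives K ≈ 6.1.

K ≈ 6.10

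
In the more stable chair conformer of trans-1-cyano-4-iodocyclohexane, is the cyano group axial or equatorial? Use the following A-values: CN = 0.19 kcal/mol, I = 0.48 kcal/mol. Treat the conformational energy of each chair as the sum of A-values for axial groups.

equatorial

C1 and C4 have opposite parity, so for the trans isomer the two substituents are e,e in one chair and a,a in the other.
Chair I (cyano axial, iodo axial): E = 0.67 kcal/mol.
Chair II (cyano equatorial, iodo equatorial): E = 0.00 kcal/mol.
Chair II is the more stable (lower-energy) conformer, and in that chair the cyano group is equatorial.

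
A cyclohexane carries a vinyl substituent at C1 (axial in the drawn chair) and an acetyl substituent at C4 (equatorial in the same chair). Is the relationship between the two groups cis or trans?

C1 and C4 have opposite parity, so their axial bonds point in opposite directions.
With opposite-parity carbons, two substituents on the same face are one axial and one equatorial; opposite faces give both axial or both equatorial.
Here the groups are axial/equatorial → same face → cis.

cis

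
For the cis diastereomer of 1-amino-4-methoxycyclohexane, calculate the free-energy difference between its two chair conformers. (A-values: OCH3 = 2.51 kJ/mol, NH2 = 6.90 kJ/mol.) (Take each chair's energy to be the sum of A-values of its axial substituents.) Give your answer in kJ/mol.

C1 and C4 have opposite parity, so for the cis isomer the two substituents are one axial and one equatorial in each chair.
Chair I (methoxy axial, amino equatorial): E = 2.51 kJ/mol.
Chair II (methoxy equatorial, amino axial): E = 6.90 kJ/mol.
ΔE = 6.90 − 2.51 = 4.39 kJ/mol; chair I is more stable.

4.39 kJ/mol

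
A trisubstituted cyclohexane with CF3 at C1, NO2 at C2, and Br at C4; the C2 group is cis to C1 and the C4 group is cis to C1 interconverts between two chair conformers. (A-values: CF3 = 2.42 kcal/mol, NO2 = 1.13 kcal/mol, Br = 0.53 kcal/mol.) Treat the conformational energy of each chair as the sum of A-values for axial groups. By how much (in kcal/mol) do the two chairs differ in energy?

Chair I (trifluoromethyl axial, nitro equatorial, bromo equatorial): E = 2.42 kcal/mol.
Chair II (trifluoromethyl equatorial, nitro axial, bromo axial): E = 1.66 kcal/mol.
ΔE = 2.42 − 1.66 = 0.76 kcal/mol; chair II is more stable.

0.76 kcal/mol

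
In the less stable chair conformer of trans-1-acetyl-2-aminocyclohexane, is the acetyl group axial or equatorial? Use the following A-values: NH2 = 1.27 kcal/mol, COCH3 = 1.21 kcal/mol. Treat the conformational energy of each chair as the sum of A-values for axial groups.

C1 and C2 have opposite parity, so for the trans isomer the two substituents are e,e in one chair and a,a in the other.
Chair I (amino axial, acetyl axial): E = 2.48 kcal/mol.
Chair II (amino equatorial, acetyl equatorial): E = 0.00 kcal/mol.
Chair I is the less stable (higher-energy) conformer, and in that chair the acetyl group is axial.

axial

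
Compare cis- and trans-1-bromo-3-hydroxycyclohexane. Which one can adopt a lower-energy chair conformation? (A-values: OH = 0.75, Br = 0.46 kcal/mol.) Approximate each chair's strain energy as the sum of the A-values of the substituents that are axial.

cis

At 1,3 positions (parity same): cis → (e,e or a,a); trans → (a,e or e,a).
Best chair for cis: E = 0.00 kcal/mol; best chair for trans: E = 0.46 kcal/mol.
The cis isomer is lower by 0.46 kcal/mol.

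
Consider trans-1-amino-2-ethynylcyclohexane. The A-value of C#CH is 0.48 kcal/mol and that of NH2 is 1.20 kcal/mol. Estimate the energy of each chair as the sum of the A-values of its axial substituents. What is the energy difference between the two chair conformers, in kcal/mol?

1.68 kcal/mol

C1 and C2 have opposite parity, so for the trans isomer the two substituents are e,e in one chair and a,a in the other.
Chair I (ethynyl axial, amino axial): E = 1.68 kcal/mol.
Chair II (ethynyl equatorial, amino equatorial): E = 0.00 kcal/mol.
ΔE = 1.68 − 0.00 = 1.68 kcal/mol; chair II is more stable.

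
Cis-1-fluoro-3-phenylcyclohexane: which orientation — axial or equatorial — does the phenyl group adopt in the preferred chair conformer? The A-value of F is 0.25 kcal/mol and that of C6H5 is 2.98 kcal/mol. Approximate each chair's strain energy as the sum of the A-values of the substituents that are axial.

C1 and C3 have the same parity, so for the cis isomer the two substituents are e,e in one chair and a,a in the other.
Chair I (fluoro axial, phenyl axial): E = 3.23 kcal/mol.
Chair II (fluoro equatorial, phenyl equatorial): E = 0.00 kcal/mol.
Chair II is the more stable (lower-energy) conformer, and in that chair the phenyl group is equatorial.

equatorial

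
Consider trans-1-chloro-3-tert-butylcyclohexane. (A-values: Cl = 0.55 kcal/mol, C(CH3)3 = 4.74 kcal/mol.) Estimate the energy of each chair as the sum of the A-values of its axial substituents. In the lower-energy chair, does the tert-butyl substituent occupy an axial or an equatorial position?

C1 and C3 have the same parity, so for the trans isomer the two substituents are one axial and one equatorial in each chair.
Chair I (chloro axial, tert-butyl equatorial): E = 0.55 kcal/mol.
Chair II (chloro equatorial, tert-butyl axial): E = 4.74 kcal/mol.
Chair I is the more stable (lower-energy) conformer, and in that chair the tert-butyl group is equatorial.

equatorial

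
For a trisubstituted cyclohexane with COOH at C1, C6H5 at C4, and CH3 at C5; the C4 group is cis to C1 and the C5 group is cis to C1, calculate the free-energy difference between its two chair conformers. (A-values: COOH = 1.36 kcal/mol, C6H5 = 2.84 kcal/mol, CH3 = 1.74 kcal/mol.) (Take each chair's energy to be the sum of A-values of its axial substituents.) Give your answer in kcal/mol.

Chair I (carboxyl axial, phenyl equatorial, methyl axial): E = 3.10 kcal/mol.
Chair II (carboxyl equatorial, phenyl axial, methyl equatorial): E = 2.84 kcal/mol.
ΔE = 3.10 − 2.84 = 0.26 kcal/mol; chair II is more stable.

0.26 kcal/mol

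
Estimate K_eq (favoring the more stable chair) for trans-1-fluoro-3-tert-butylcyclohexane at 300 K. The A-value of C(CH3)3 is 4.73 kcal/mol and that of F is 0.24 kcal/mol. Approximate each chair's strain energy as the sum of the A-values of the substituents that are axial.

K ≈ 1867

C1 and C3 have the same parity, so for the trans isomer the two substituents are one axial and one equatorial in each chair.
Chair I (tert-butyl axial, fluoro equatorial): E = 4.73 kcal/mol; chair II (tert-butyl equatorial, fluoro axial): E = 0.24 kcal/mol.
ΔG = 4.49 kcal/mol between the two chairs.
K = exp(ΔG/RT) with R = 1.987×10⁻³ kcal mol⁻¹ K⁻¹ and T = 300 K gives K ≈ 1.87e+03.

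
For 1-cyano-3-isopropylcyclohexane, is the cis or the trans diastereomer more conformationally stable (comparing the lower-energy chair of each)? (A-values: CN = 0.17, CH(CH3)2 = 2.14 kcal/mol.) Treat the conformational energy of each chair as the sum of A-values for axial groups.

At 1,3 positions (parity same): cis → (e,e or a,a); trans → (a,e or e,a).
Best chair for cis: E = 0.00 kcal/mol; best chair for trans: E = 0.17 kcal/mol.
The cis isomer is lower by 0.17 kcal/mol.

cis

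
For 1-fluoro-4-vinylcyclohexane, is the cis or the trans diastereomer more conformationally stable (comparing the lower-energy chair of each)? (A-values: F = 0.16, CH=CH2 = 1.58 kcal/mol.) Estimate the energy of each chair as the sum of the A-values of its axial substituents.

trans

At 1,4 positions (parity opposite): cis → (a,e or e,a); trans → (e,e or a,a).
Best chair for cis: E = 0.16 kcal/mol; best chair for trans: E = 0.00 kcal/mol.
The trans isomer is lower by 0.16 kcal/mol.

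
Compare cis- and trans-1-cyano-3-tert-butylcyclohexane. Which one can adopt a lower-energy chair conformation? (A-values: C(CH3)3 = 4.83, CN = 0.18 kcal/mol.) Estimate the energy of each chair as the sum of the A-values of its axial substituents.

At 1,3 positions (parity same): cis → (e,e or a,a); trans → (a,e or e,a).
Best chair for cis: E = 0.00 kcal/mol; best chair for trans: E = 0.18 kcal/mol.
The cis isomer is lower by 0.18 kcal/mol.

cis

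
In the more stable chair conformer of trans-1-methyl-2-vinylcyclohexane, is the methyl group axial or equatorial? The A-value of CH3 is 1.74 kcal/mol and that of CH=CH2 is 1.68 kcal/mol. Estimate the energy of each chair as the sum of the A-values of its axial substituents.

C1 and C2 have opposite parity, so for the trans isomer the two substituents are e,e in one chair and a,a in the other.
Chair I (methyl axial, vinyl axial): E = 3.42 kcal/mol.
Chair II (methyl equatorial, vinyl equatorial): E = 0.00 kcal/mol.
Chair II is the more stable (lower-energy) conformer, and in that chair the methyl group is equatorial.

equatorial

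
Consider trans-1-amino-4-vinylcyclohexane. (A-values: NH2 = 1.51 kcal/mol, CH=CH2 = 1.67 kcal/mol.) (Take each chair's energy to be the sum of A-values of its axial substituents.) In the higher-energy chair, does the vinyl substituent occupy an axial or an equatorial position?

C1 and C4 have opposite parity, so for the trans isomer the two substituents are e,e in one chair and a,a in the other.
Chair I (amino axial, vinyl axial): E = 3.18 kcal/mol.
Chair II (amino equatorial, vinyl equatorial): E = 0.00 kcal/mol.
Chair I is the less stable (higher-energy) conformer, and in that chair the vinyl group is axial.

axial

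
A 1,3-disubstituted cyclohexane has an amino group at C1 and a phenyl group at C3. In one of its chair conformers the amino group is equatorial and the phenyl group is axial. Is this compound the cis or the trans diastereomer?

trans

C1 and C3 have the same parity, so their axial bonds point in the same direction.
With same-parity carbons, two substituents on the same face are both axial or both equatorial; opposite faces give one of each.
Here the groups are equatorial/axial → opposite face → trans.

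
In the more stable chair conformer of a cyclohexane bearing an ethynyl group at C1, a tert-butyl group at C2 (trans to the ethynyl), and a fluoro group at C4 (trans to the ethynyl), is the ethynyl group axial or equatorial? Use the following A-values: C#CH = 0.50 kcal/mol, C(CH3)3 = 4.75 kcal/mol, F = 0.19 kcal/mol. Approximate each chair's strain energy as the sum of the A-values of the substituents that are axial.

equatorial

Chair I (ethynyl axial, tert-butyl axial, fluoro axial): E = 5.44 kcal/mol.
Chair II (ethynyl equatorial, tert-butyl equatorial, fluoro equatorial): E = 0.00 kcal/mol.
Chair II is the more stable (lower-energy) conformer, and in that chair the ethynyl group is equatorial.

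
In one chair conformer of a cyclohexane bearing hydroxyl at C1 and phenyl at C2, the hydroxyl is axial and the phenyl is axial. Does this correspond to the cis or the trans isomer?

C1 and C2 have opposite parity, so their axial bonds point in opposite directions.
With opposite-parity carbons, two substituents on the same face are one axial and one equatorial; opposite faces give both axial or both equatorial.
Here the groups are axial/axial → opposite face → trans.

trans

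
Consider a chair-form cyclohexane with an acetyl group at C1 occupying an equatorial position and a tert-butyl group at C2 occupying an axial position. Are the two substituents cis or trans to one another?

cis

C1 and C2 have opposite parity, so their axial bonds point in opposite directions.
With opposite-parity carbons, two substituents on the same face are one axial and one equatorial; opposite faces give both axial or both equatorial.
Here the groups are equatorial/axial → same face → cis.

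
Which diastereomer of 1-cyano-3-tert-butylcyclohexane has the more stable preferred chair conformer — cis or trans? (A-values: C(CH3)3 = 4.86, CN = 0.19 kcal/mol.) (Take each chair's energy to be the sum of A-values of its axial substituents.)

At 1,3 positions (parity same): cis → (e,e or a,a); trans → (a,e or e,a).
Best chair for cis: E = 0.00 kcal/mol; best chair for trans: E = 0.19 kcal/mol.
The cis isomer is lower by 0.19 kcal/mol.

cis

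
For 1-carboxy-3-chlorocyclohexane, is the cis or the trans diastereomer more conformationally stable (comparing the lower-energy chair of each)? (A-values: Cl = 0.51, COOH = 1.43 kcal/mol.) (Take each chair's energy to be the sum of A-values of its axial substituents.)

cis

At 1,3 positions (parity same): cis → (e,e or a,a); trans → (a,e or e,a).
Best chair for cis: E = 0.00 kcal/mol; best chair for trans: E = 0.51 kcal/mol.
The cis isomer is lower by 0.51 kcal/mol.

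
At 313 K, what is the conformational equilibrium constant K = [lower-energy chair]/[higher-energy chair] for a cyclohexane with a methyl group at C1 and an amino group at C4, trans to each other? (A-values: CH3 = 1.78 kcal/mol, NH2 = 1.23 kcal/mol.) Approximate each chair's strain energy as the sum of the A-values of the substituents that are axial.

K ≈ 126

C1 and C4 have opposite parity, so for the trans isomer the two substituents are e,e in one chair and a,a in the other.
Chair I (methyl axial, amino axial): E = 3.01 kcal/mol; chair II (methyl equatorial, amino equatorial): E = 0.00 kcal/mol.
ΔG = 3.01 kcal/mol between the two chairs.
K = exp(ΔG/RT) with R = 1.987×10⁻³ kcal mol⁻¹ K⁻¹ and T = 313 K gives K ≈ 126.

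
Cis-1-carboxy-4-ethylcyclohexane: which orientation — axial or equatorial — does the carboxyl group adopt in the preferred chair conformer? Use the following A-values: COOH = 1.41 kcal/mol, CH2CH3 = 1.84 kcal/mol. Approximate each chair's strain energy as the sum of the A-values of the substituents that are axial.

C1 and C4 have opposite parity, so for the cis isomer the two substituents are one axial and one equatorial in each chair.
Chair I (carboxyl axial, ethyl equatorial): E = 1.41 kcal/mol.
Chair II (carboxyl equatorial, ethyl axial): E = 1.84 kcal/mol.
Chair I is the more stable (lower-energy) conformer, and in that chair the carboxyl group is axial.

axial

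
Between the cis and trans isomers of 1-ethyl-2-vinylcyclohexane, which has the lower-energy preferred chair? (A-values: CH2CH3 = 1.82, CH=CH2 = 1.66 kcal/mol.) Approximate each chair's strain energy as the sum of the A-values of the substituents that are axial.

At 1,2 positions (parity opposite): cis → (a,e or e,a); trans → (e,e or a,a).
Best chair for cis: E = 1.66 kcal/mol; best chair for trans: E = 0.00 kcal/mol.
The trans isomer is lower by 1.66 kcal/mol.

trans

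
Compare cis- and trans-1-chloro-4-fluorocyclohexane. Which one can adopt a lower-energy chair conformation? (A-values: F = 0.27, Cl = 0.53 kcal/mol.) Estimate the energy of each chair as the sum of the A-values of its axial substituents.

At 1,4 positions (parity opposite): cis → (a,e or e,a); trans → (e,e or a,a).
Best chair for cis: E = 0.27 kcal/mol; best chair for trans: E = 0.00 kcal/mol.
The trans isomer is lower by 0.27 kcal/mol.

trans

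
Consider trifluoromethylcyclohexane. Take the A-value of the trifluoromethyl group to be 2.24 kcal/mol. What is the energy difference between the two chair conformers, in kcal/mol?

A monosubstituted cyclohexane has one chair with the trifluoromethyl group axial (E = A = 2.24 kcal/mol) and one with it equatorial (E = 0).
ΔE = 2.24 − 0 = 2.24 kcal/mol.

2.24 kcal/mol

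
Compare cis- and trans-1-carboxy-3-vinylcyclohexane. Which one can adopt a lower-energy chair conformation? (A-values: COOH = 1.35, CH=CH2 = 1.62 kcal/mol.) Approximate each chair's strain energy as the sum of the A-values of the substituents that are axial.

cis

At 1,3 positions (parity same): cis → (e,e or a,a); trans → (a,e or e,a).
Best chair for cis: E = 0.00 kcal/mol; best chair for trans: E = 1.35 kcal/mol.
The cis isomer is lower by 1.35 kcal/mol.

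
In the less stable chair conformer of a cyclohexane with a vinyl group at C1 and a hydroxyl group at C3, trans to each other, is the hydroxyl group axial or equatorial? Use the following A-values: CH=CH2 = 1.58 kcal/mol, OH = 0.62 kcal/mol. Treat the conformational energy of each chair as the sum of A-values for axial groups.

equatorial

C1 and C3 have the same parity, so for the trans isomer the two substituents are one axial and one equatorial in each chair.
Chair I (vinyl axial, hydroxyl equatorial): E = 1.58 kcal/mol.
Chair II (vinyl equatorial, hydroxyl axial): E = 0.62 kcal/mol.
Chair I is the less stable (higher-energy) conformer, and in that chair the hydroxyl group is equatorial.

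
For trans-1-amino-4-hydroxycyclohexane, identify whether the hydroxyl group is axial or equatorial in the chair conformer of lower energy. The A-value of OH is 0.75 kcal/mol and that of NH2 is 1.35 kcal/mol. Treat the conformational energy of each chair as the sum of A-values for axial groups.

equatorial

C1 and C4 have opposite parity, so for the trans isomer the two substituents are e,e in one chair and a,a in the other.
Chair I (hydroxyl axial, amino axial): E = 2.10 kcal/mol.
Chair II (hydroxyl equatorial, amino equatorial): E = 0.00 kcal/mol.
Chair II is the more stable (lower-energy) conformer, and in that chair the hydroxyl group is equatorial.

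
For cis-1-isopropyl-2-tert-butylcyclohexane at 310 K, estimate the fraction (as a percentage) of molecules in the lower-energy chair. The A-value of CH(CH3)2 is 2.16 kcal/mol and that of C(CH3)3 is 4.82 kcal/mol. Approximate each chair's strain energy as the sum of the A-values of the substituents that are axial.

98.7%

C1 and C2 have opposite parity, so for the cis isomer the two substituents are one axial and one equatorial in each chair.
Chair I (isopropyl axial, tert-butyl equatorial): E = 2.16 kcal/mol; chair II (isopropyl equatorial, tert-butyl axial): E = 4.82 kcal/mol.
ΔG = 2.66 kcal/mol between the two chairs.
K = exp(ΔG/RT) with R = 1.987×10⁻³ kcal mol⁻¹ K⁻¹ and T = 310 K gives K ≈ 75.1.
Fraction in the lower-energy chair = K/(K+1) = 98.7%.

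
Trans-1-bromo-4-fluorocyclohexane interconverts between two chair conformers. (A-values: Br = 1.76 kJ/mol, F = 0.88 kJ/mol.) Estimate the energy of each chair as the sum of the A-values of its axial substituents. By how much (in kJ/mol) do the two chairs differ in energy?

C1 and C4 have opposite parity, so for the trans isomer the two substituents are e,e in one chair and a,a in the other.
Chair I (bromo axial, fluoro axial): E = 2.64 kJ/mol.
Chair II (bromo equatorial, fluoro equatorial): E = 0.00 kJ/mol.
ΔE = 2.64 − 0.00 = 2.64 kJ/mol; chair II is more stable.

2.64 kJ/mol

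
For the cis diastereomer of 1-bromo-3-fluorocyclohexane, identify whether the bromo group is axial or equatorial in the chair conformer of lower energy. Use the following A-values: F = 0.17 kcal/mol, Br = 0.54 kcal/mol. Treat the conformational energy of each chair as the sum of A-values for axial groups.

equatorial

C1 and C3 have the same parity, so for the cis isomer the two substituents are e,e in one chair and a,a in the other.
Chair I (fluoro axial, bromo axial): E = 0.71 kcal/mol.
Chair II (fluoro equatorial, bromo equatorial): E = 0.00 kcal/mol.
Chair II is the more stable (lower-energy) conformer, and in that chair the bromo group is equatorial.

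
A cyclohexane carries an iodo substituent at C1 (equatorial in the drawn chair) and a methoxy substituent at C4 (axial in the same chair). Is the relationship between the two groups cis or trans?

C1 and C4 have opposite parity, so their axial bonds point in opposite directions.
With opposite-parity carbons, two substituents on the same face are one axial and one equatorial; opposite faces give both axial or both equatorial.
Here the groups are equatorial/axial → same face → cis.

cis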